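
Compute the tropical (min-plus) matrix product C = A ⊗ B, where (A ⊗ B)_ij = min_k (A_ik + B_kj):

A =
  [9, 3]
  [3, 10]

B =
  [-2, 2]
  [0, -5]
A ⊗ B =
  [3, -2]
  [1, 5]

Apply the min-plus product entry-by-entry:
  C[0][0] = min over k of (A[0][0] + B[0][0] = 9 + -2 = 7, A[0][1] + B[1][0] = 3 + 0 = 3) = 3 (attained at k = 1)
  C[0][1] = min over k of (A[0][0] + B[0][1] = 9 + 2 = 11, A[0][1] + B[1][1] = 3 + -5 = -2) = -2 (attained at k = 1)
  C[1][0] = min over k of (A[1][0] + B[0][0] = 3 + -2 = 1, A[1][1] + B[1][0] = 10 + 0 = 10) = 1 (attained at k = 0)
  C[1][1] = min over k of (A[1][0] + B[0][1] = 3 + 2 = 5, A[1][1] + B[1][1] = 10 + -5 = 5) = 5 (attained at k = 0)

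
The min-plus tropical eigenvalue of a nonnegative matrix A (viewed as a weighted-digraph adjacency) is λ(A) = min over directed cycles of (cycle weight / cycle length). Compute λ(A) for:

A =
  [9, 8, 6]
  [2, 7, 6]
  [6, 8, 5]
λ(A) = 5

Enumerate directed cycles and compute their means (weight / length). Sample:
  cycle 0 → 0: weight = 9, length = 1, mean = 9/1 ≈ 9.000
  cycle 1 → 1: weight = 7, length = 1, mean = 7/1 ≈ 7.000
  cycle 2 → 2: weight = 5, length = 1, mean = 5/1 ≈ 5.000
  cycle 0 → 1 → 0: weight = 10, length = 2, mean = 10/2 ≈ 5.000
  cycle 0 → 2 → 0: weight = 12, length = 2, mean = 12/2 ≈ 6.000
  cycle 1 → 0 → 1: weight = 10, length = 2, mean = 10/2 ≈ 5.000
Minimum mean = 5.000, attained e.g. along the cycle 2 → 2 with weight 5 and length 1. So λ(A) = 5/1 = 5.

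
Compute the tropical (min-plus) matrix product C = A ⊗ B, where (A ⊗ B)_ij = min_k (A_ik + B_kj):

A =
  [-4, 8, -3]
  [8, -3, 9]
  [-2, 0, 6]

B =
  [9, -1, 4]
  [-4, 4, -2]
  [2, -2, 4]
A ⊗ B =
  [-1, -5, 0]
  [-7, 1, -5]
  [-4, -3, -2]

Apply the min-plus product entry-by-entry:
  C[0][0] = min over k of (A[0][0] + B[0][0] = -4 + 9 = 5, A[0][1] + B[1][0] = 8 + -4 = 4, A[0][2] + B[2][0] = -3 + 2 = -1) = -1 (attained at k = 2)
  C[0][1] = min over k of (A[0][0] + B[0][1] = -4 + -1 = -5, A[0][1] + B[1][1] = 8 + 4 = 12, A[0][2] + B[2][1] = -3 + -2 = -5) = -5 (attained at k = 0)
  C[0][2] = min over k of (A[0][0] + B[0][2] = -4 + 4 = 0, A[0][1] + B[1][2] = 8 + -2 = 6, A[0][2] + B[2][2] = -3 + 4 = 1) = 0 (attained at k = 0)
  C[1][0] = min over k of (A[1][0] + B[0][0] = 8 + 9 = 17, A[1][1] + B[1][0] = -3 + -4 = -7, A[1][2] + B[2][0] = 9 + 2 = 11) = -7 (attained at k = 1)
  C[1][1] = min over k of (A[1][0] + B[0][1] = 8 + -1 = 7, A[1][1] + B[1][1] = -3 + 4 = 1, A[1][2] + B[2][1] = 9 + -2 = 7) = 1 (attained at k = 1)
  C[1][2] = min over k of (A[1][0] + B[0][2] = 8 + 4 = 12, A[1][1] + B[1][2] = -3 + -2 = -5, A[1][2] + B[2][2] = 9 + 4 = 13) = -5 (attained at k = 1)
  C[2][0] = min over k of (A[2][0] + B[0][0] = -2 + 9 = 7, A[2][1] + B[1][0] = 0 + -4 = -4, A[2][2] + B[2][0] = 6 + 2 = 8) = -4 (attained at k = 1)
  C[2][1] = min over k of (A[2][0] + B[0][1] = -2 + -1 = -3, A[2][1] + B[1][1] = 0 + 4 = 4, A[2][2] + B[2][1] = 6 + -2 = 4) = -3 (attained at k = 0)
  C[2][2] = min over k of (A[2][0] + B[0][2] = -2 + 4 = 2, A[2][1] + B[1][2] = 0 + -2 = -2, A[2][2] + B[2][2] = 6 + 4 = 10) = -2 (attained at k = 1)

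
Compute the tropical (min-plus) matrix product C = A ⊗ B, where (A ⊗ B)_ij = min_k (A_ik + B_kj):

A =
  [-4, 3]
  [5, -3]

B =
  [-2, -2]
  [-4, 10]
A ⊗ B =
  [-6, -6]
  [-7, 3]

Apply the min-plus product entry-by-entry:
  C[0][0] = min over k of (A[0][0] + B[0][0] = -4 + -2 = -6, A[0][1] + B[1][0] = 3 + -4 = -1) = -6 (attained at k = 0)
  C[0][1] = min over k of (A[0][0] + B[0][1] = -4 + -2 = -6, A[0][1] + B[1][1] = 3 + 10 = 13) = -6 (attained at k = 0)
  C[1][0] = min over k of (A[1][0] + B[0][0] = 5 + -2 = 3, A[1][1] + B[1][0] = -3 + -4 = -7) = -7 (attained at k = 1)
  C[1][1] = min over k of (A[1][0] + B[0][1] = 5 + -2 = 3, A[1][1] + B[1][1] = -3 + 10 = 7) = 3 (attained at k = 0)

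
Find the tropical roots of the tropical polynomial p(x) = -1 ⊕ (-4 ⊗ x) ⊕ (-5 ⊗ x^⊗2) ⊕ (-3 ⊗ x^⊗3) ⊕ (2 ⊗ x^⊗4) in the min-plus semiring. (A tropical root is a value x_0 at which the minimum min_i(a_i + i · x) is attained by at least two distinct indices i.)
Roots: {-5, -2, 1, 3}

Each tropical root is a break point of the lower envelope of the lines y = a_i + i · x (there are 5 lines, with slopes 0, 1, ..., 4). Only the lines that attain the minimum somewhere contribute to roots; other lines are dominated. Here the surviving (envelope) indices are i = 4, i = 3, i = 2, i = 1, i = 0.
Intersections between consecutive envelope lines give the roots: for adjacent envelope indices i < j the intersection is x = (a_i − a_j) / (j − i). Reading off the sorted break points: {-5, -2, 1, 3}.
Verification: at each break x_0, at least two indices attain the minimum of min_i(a_i + i · x_0).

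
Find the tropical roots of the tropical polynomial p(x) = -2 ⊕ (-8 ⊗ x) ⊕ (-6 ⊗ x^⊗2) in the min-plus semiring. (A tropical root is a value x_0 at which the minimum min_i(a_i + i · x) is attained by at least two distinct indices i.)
Roots: {-2, 6}

Each tropical root is a break point of the lower envelope of the lines y = a_i + i · x (there are 3 lines, with slopes 0, 1, ..., 2). Only the lines that attain the minimum somewhere contribute to roots; other lines are dominated. Here the surviving (envelope) indices are i = 2, i = 1, i = 0.
Intersections between consecutive envelope lines give the roots: for adjacent envelope indices i < j the intersection is x = (a_i − a_j) / (j − i). Reading off the sorted break points: {-2, 6}.
Verification: at each break x_0, at least two indices attain the minimum of min_i(a_i + i · x_0).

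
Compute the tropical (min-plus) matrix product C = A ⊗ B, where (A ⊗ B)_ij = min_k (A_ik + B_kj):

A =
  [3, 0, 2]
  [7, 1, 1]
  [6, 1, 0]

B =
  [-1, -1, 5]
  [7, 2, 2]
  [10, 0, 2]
A ⊗ B =
  [2, 2, 2]
  [6, 1, 3]
  [5, 0, 2]

Apply the min-plus product entry-by-entry:
  C[0][0] = min over k of (A[0][0] + B[0][0] = 3 + -1 = 2, A[0][1] + B[1][0] = 0 + 7 = 7, A[0][2] + B[2][0] = 2 + 10 = 12) = 2 (attained at k = 0)
  C[0][1] = min over k of (A[0][0] + B[0][1] = 3 + -1 = 2, A[0][1] + B[1][1] = 0 + 2 = 2, A[0][2] + B[2][1] = 2 + 0 = 2) = 2 (attained at k = 0)
  C[0][2] = min over k of (A[0][0] + B[0][2] = 3 + 5 = 8, A[0][1] + B[1][2] = 0 + 2 = 2, A[0][2] + B[2][2] = 2 + 2 = 4) = 2 (attained at k = 1)
  C[1][0] = min over k of (A[1][0] + B[0][0] = 7 + -1 = 6, A[1][1] + B[1][0] = 1 + 7 = 8, A[1][2] + B[2][0] = 1 + 10 = 11) = 6 (attained at k = 0)
  C[1][1] = min over k of (A[1][0] + B[0][1] = 7 + -1 = 6, A[1][1] + B[1][1] = 1 + 2 = 3, A[1][2] + B[2][1] = 1 + 0 = 1) = 1 (attained at k = 2)
  C[1][2] = min over k of (A[1][0] + B[0][2] = 7 + 5 = 12, A[1][1] + B[1][2] = 1 + 2 = 3, A[1][2] + B[2][2] = 1 + 2 = 3) = 3 (attained at k = 1)
  C[2][0] = min over k of (A[2][0] + B[0][0] = 6 + -1 = 5, A[2][1] + B[1][0] = 1 + 7 = 8, A[2][2] + B[2][0] = 0 + 10 = 10) = 5 (attained at k = 0)
  C[2][1] = min over k of (A[2][0] + B[0][1] = 6 + -1 = 5, A[2][1] + B[1][1] = 1 + 2 = 3, A[2][2] + B[2][1] = 0 + 0 = 0) = 0 (attained at k = 2)
  C[2][2] = min over k of (A[2][0] + B[0][2] = 6 + 5 = 11, A[2][1] + B[1][2] = 1 + 2 = 3, A[2][2] + B[2][2] = 0 + 2 = 2) = 2 (attained at k = 2)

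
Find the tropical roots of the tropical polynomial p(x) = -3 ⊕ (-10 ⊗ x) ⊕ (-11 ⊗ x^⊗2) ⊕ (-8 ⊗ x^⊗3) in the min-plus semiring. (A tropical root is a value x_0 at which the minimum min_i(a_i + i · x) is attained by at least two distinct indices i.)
Roots: {-3, 1, 7}

Each tropical root is a break point of the lower envelope of the lines y = a_i + i · x (there are 4 lines, with slopes 0, 1, ..., 3). Only the lines that attain the minimum somewhere contribute to roots; other lines are dominated. Here the surviving (envelope) indices are i = 3, i = 2, i = 1, i = 0.
Intersections between consecutive envelope lines give the roots: for adjacent envelope indices i < j the intersection is x = (a_i − a_j) / (j − i). Reading off the sorted break points: {-3, 1, 7}.
Verification: at each break x_0, at least two indices attain the minimum of min_i(a_i + i · x_0).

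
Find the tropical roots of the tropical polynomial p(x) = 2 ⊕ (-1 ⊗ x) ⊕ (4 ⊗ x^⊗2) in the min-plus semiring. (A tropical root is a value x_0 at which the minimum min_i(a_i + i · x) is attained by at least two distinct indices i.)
Roots: {-5, 3}

Each tropical root is a break point of the lower envelope of the lines y = a_i + i · x (there are 3 lines, with slopes 0, 1, ..., 2). Only the lines that attain the minimum somewhere contribute to roots; other lines are dominated. Here the surviving (envelope) indices are i = 2, i = 1, i = 0.
Intersections between consecutive envelope lines give the roots: for adjacent envelope indices i < j the intersection is x = (a_i − a_j) / (j − i). Reading off the sorted break points: {-5, 3}.
Verification: at each break x_0, at least two indices attain the minimum of min_i(a_i + i · x_0).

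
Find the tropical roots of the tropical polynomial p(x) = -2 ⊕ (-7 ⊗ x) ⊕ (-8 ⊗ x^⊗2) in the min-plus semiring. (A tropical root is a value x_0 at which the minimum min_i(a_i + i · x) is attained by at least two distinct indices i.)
Roots: {1, 5}

Each tropical root is a break point of the lower envelope of the lines y = a_i + i · x (there are 3 lines, with slopes 0, 1, ..., 2). Only the lines that attain the minimum somewhere contribute to roots; other lines are dominated. Here the surviving (envelope) indices are i = 2, i = 1, i = 0.
Intersections between consecutive envelope lines give the roots: for adjacent envelope indices i < j the intersection is x = (a_i − a_j) / (j − i). Reading off the sorted break points: {1, 5}.
Verification: at each break x_0, at least two indices attain the minimum of min_i(a_i + i · x_0).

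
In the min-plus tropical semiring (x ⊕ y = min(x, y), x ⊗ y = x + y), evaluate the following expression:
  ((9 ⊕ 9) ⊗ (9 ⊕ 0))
((9 ⊕ 9) ⊗ (9 ⊕ 0)) = 9

Expand innermost to outermost. Recall ⊕ takes the minimum of its arguments and ⊗ takes their sum. Working out the expression ((9 ⊕ 9) ⊗ (9 ⊕ 0)) gives 9.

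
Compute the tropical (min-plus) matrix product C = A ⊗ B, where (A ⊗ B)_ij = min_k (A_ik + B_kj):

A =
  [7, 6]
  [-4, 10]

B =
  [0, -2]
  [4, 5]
A ⊗ B =
  [7, 5]
  [-4, -6]

Apply the min-plus product entry-by-entry:
  C[0][0] = min over k of (A[0][0] + B[0][0] = 7 + 0 = 7, A[0][1] + B[1][0] = 6 + 4 = 10) = 7 (attained at k = 0)
  C[0][1] = min over k of (A[0][0] + B[0][1] = 7 + -2 = 5, A[0][1] + B[1][1] = 6 + 5 = 11) = 5 (attained at k = 0)
  C[1][0] = min over k of (A[1][0] + B[0][0] = -4 + 0 = -4, A[1][1] + B[1][0] = 10 + 4 = 14) = -4 (attained at k = 0)
  C[1][1] = min over k of (A[1][0] + B[0][1] = -4 + -2 = -6, A[1][1] + B[1][1] = 10 + 5 = 15) = -6 (attained at k = 0)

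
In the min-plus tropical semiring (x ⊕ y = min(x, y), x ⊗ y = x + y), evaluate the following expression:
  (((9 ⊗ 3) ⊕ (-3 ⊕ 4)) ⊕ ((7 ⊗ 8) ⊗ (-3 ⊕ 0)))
(((9 ⊗ 3) ⊕ (-3 ⊕ 4)) ⊕ ((7 ⊗ 8) ⊗ (-3 ⊕ 0))) = -3

Expand innermost to outermost. Recall ⊕ takes the minimum of its arguments and ⊗ takes their sum. Working out the expression (((9 ⊗ 3) ⊕ (-3 ⊕ 4)) ⊕ ((7 ⊗ 8) ⊗ (-3 ⊕ 0))) gives -3.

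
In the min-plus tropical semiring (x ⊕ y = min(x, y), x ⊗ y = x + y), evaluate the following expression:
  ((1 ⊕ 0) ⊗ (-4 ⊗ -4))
((1 ⊕ 0) ⊗ (-4 ⊗ -4)) = -8

Expand innermost to outermost. Recall ⊕ takes the minimum of its arguments and ⊗ takes their sum. Working out the expression ((1 ⊕ 0) ⊗ (-4 ⊗ -4)) gives -8.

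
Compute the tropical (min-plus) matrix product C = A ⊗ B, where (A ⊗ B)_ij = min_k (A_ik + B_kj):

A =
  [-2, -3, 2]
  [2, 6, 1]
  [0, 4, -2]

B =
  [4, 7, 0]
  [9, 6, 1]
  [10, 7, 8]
A ⊗ B =
  [2, 3, -2]
  [6, 8, 2]
  [4, 5, 0]

Apply the min-plus product entry-by-entry:
  C[0][0] = min over k of (A[0][0] + B[0][0] = -2 + 4 = 2, A[0][1] + B[1][0] = -3 + 9 = 6, A[0][2] + B[2][0] = 2 + 10 = 12) = 2 (attained at k = 0)
  C[0][1] = min over k of (A[0][0] + B[0][1] = -2 + 7 = 5, A[0][1] + B[1][1] = -3 + 6 = 3, A[0][2] + B[2][1] = 2 + 7 = 9) = 3 (attained at k = 1)
  C[0][2] = min over k of (A[0][0] + B[0][2] = -2 + 0 = -2, A[0][1] + B[1][2] = -3 + 1 = -2, A[0][2] + B[2][2] = 2 + 8 = 10) = -2 (attained at k = 0)
  C[1][0] = min over k of (A[1][0] + B[0][0] = 2 + 4 = 6, A[1][1] + B[1][0] = 6 + 9 = 15, A[1][2] + B[2][0] = 1 + 10 = 11) = 6 (attained at k = 0)
  C[1][1] = min over k of (A[1][0] + B[0][1] = 2 + 7 = 9, A[1][1] + B[1][1] = 6 + 6 = 12, A[1][2] + B[2][1] = 1 + 7 = 8) = 8 (attained at k = 2)
  C[1][2] = min over k of (A[1][0] + B[0][2] = 2 + 0 = 2, A[1][1] + B[1][2] = 6 + 1 = 7, A[1][2] + B[2][2] = 1 + 8 = 9) = 2 (attained at k = 0)
  C[2][0] = min over k of (A[2][0] + B[0][0] = 0 + 4 = 4, A[2][1] + B[1][0] = 4 + 9 = 13, A[2][2] + B[2][0] = -2 + 10 = 8) = 4 (attained at k = 0)
  C[2][1] = min over k of (A[2][0] + B[0][1] = 0 + 7 = 7, A[2][1] + B[1][1] = 4 + 6 = 10, A[2][2] + B[2][1] = -2 + 7 = 5) = 5 (attained at k = 2)
  C[2][2] = min over k of (A[2][0] + B[0][2] = 0 + 0 = 0, A[2][1] + B[1][2] = 4 + 1 = 5, A[2][2] + B[2][2] = -2 + 8 = 6) = 0 (attained at k = 0)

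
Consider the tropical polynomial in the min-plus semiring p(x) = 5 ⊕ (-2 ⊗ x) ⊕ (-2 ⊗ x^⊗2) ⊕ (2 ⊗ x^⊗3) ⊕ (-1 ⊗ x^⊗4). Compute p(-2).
p(-2) = -9

A tropical monomial a ⊗ x^⊗i evaluates to a + i · x. Evaluating each term at x = -2:
  Term 0 contributes 5 + 0 · -2 = 5
  Term 1 contributes -2 + 1 · -2 = -4
  Term 2 contributes -2 + 2 · -2 = -6
  Term 3 contributes 2 + 3 · -2 = -4
  Term 4 contributes -1 + 4 · -2 = -9
p(-2) = ⊕ of these = min[5, -4, -6, -4, -9] = -9.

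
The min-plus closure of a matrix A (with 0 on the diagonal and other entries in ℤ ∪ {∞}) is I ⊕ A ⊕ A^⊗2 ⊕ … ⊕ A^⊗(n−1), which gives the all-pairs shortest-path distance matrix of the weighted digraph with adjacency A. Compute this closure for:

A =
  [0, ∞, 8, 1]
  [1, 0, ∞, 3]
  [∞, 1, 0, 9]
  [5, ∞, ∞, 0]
Closure =
  [0, 9, 8, 1]
  [1, 0, 9, 2]
  [2, 1, 0, 3]
  [5, 14, 13, 0]

This is the Floyd-Warshall all-pairs shortest-path computation. For each intermediate vertex k = 0, 1, …, 3, update dist[i][j] ← min(dist[i][j], dist[i][k] + dist[k][j]). The final matrix gives, for each (i, j), the minimum total weight of any directed path from i to j (possibly empty when i = j).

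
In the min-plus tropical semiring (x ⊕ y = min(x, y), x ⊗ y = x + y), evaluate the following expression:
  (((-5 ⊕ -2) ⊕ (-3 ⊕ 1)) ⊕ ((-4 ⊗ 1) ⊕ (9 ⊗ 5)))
(((-5 ⊕ -2) ⊕ (-3 ⊕ 1)) ⊕ ((-4 ⊗ 1) ⊕ (9 ⊗ 5))) = -5

Expand innermost to outermost. Recall ⊕ takes the minimum of its arguments and ⊗ takes their sum. Working out the expression (((-5 ⊕ -2) ⊕ (-3 ⊕ 1)) ⊕ ((-4 ⊗ 1) ⊕ (9 ⊗ 5))) gives -5.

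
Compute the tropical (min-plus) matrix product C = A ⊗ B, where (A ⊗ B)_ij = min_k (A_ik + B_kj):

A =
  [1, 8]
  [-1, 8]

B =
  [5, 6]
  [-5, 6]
A ⊗ B =
  [3, 7]
  [3, 5]

Apply the min-plus product entry-by-entry:
  C[0][0] = min over k of (A[0][0] + B[0][0] = 1 + 5 = 6, A[0][1] + B[1][0] = 8 + -5 = 3) = 3 (attained at k = 1)
  C[0][1] = min over k of (A[0][0] + B[0][1] = 1 + 6 = 7, A[0][1] + B[1][1] = 8 + 6 = 14) = 7 (attained at k = 0)
  C[1][0] = min over k of (A[1][0] + B[0][0] = -1 + 5 = 4, A[1][1] + B[1][0] = 8 + -5 = 3) = 3 (attained at k = 1)
  C[1][1] = min over k of (A[1][0] + B[0][1] = -1 + 6 = 5, A[1][1] + B[1][1] = 8 + 6 = 14) = 5 (attained at k = 0)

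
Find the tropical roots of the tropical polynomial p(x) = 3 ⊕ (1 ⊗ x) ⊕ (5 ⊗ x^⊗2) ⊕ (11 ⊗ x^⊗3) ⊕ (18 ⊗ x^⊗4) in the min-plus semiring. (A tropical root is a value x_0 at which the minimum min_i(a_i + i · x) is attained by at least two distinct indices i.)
Roots: {-7, -6, -4, 2}

Each tropical root is a break point of the lower envelope of the lines y = a_i + i · x (there are 5 lines, with slopes 0, 1, ..., 4). Only the lines that attain the minimum somewhere contribute to roots; other lines are dominated. Here the surviving (envelope) indices are i = 4, i = 3, i = 2, i = 1, i = 0.
Intersections between consecutive envelope lines give the roots: for adjacent envelope indices i < j the intersection is x = (a_i − a_j) / (j − i). Reading off the sorted break points: {-7, -6, -4, 2}.
Verification: at each break x_0, at least two indices attain the minimum of min_i(a_i + i · x_0).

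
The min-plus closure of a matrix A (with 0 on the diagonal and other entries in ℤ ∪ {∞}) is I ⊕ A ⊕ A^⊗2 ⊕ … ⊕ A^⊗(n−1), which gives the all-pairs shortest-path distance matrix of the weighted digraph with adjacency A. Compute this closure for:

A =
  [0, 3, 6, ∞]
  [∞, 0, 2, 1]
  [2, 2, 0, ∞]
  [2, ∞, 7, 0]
Closure =
  [0, 3, 5, 4]
  [3, 0, 2, 1]
  [2, 2, 0, 3]
  [2, 5, 7, 0]

This is the Floyd-Warshall all-pairs shortest-path computation. For each intermediate vertex k = 0, 1, …, 3, update dist[i][j] ← min(dist[i][j], dist[i][k] + dist[k][j]). The final matrix gives, for each (i, j), the minimum total weight of any directed path from i to j (possibly empty when i = j).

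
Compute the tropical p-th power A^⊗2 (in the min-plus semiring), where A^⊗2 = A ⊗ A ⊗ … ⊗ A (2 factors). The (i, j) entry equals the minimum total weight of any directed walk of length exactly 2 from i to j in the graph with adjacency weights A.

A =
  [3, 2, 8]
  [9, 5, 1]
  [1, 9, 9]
A^⊗2 =
  [6, 5, 3]
  [2, 10, 6]
  [4, 3, 9]

Each entry (A^⊗2)_ij equals the minimum over all length-2 walks i = v_0 → v_1 → … → v_2 = j of Σ_t A[v_t][v_{t+1}]. For example, for (i, j) = (0, 2) we minimise over 3 possible intermediate vertex sequences; the minimum is 3, attained along the walk 0 → 1 → 2.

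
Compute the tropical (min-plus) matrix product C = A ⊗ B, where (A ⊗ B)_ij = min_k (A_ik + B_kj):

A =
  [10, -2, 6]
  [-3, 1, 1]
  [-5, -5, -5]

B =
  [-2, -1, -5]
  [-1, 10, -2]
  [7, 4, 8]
A ⊗ B =
  [-3, 8, -4]
  [-5, -4, -8]
  [-7, -6, -10]

Apply the min-plus product entry-by-entry:
  C[0][0] = min over k of (A[0][0] + B[0][0] = 10 + -2 = 8, A[0][1] + B[1][0] = -2 + -1 = -3, A[0][2] + B[2][0] = 6 + 7 = 13) = -3 (attained at k = 1)
  C[0][1] = min over k of (A[0][0] + B[0][1] = 10 + -1 = 9, A[0][1] + B[1][1] = -2 + 10 = 8, A[0][2] + B[2][1] = 6 + 4 = 10) = 8 (attained at k = 1)
  C[0][2] = min over k of (A[0][0] + B[0][2] = 10 + -5 = 5, A[0][1] + B[1][2] = -2 + -2 = -4, A[0][2] + B[2][2] = 6 + 8 = 14) = -4 (attained at k = 1)
  C[1][0] = min over k of (A[1][0] + B[0][0] = -3 + -2 = -5, A[1][1] + B[1][0] = 1 + -1 = 0, A[1][2] + B[2][0] = 1 + 7 = 8) = -5 (attained at k = 0)
  C[1][1] = min over k of (A[1][0] + B[0][1] = -3 + -1 = -4, A[1][1] + B[1][1] = 1 + 10 = 11, A[1][2] + B[2][1] = 1 + 4 = 5) = -4 (attained at k = 0)
  C[1][2] = min over k of (A[1][0] + B[0][2] = -3 + -5 = -8, A[1][1] + B[1][2] = 1 + -2 = -1, A[1][2] + B[2][2] = 1 + 8 = 9) = -8 (attained at k = 0)
  C[2][0] = min over k of (A[2][0] + B[0][0] = -5 + -2 = -7, A[2][1] + B[1][0] = -5 + -1 = -6, A[2][2] + B[2][0] = -5 + 7 = 2) = -7 (attained at k = 0)
  C[2][1] = min over k of (A[2][0] + B[0][1] = -5 + -1 = -6, A[2][1] + B[1][1] = -5 + 10 = 5, A[2][2] + B[2][1] = -5 + 4 = -1) = -6 (attained at k = 0)
  C[2][2] = min over k of (A[2][0] + B[0][2] = -5 + -5 = -10, A[2][1] + B[1][2] = -5 + -2 = -7, A[2][2] + B[2][2] = -5 + 8 = 3) = -10 (attained at k = 0)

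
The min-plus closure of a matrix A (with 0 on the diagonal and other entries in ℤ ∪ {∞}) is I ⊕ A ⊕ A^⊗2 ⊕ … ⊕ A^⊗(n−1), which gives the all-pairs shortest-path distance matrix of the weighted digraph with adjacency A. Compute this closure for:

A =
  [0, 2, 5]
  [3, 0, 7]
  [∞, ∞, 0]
Closure =
  [0, 2, 5]
  [3, 0, 7]
  [∞, ∞, 0]

This is the Floyd-Warshall all-pairs shortest-path computation. For each intermediate vertex k = 0, 1, …, 2, update dist[i][j] ← min(dist[i][j], dist[i][k] + dist[k][j]). The final matrix gives, for each (i, j), the minimum total weight of any directed path from i to j (possibly empty when i = j).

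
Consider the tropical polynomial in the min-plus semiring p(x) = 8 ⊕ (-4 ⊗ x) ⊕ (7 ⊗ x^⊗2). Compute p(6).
p(6) = 2

A tropical monomial a ⊗ x^⊗i evaluates to a + i · x. Evaluating each term at x = 6:
  Term 0 contributes 8 + 0 · 6 = 8
  Term 1 contributes -4 + 1 · 6 = 2
  Term 2 contributes 7 + 2 · 6 = 19
p(6) = ⊕ of these = min[8, 2, 19] = 2.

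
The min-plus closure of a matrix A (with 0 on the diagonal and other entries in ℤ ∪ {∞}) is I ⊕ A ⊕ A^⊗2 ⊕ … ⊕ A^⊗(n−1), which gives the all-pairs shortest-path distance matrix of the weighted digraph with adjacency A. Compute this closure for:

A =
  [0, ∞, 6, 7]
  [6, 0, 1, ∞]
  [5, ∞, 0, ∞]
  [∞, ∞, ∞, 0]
Closure =
  [0, ∞, 6, 7]
  [6, 0, 1, 13]
  [5, ∞, 0, 12]
  [∞, ∞, ∞, 0]

This is the Floyd-Warshall all-pairs shortest-path computation. For each intermediate vertex k = 0, 1, …, 3, update dist[i][j] ← min(dist[i][j], dist[i][k] + dist[k][j]). The final matrix gives, for each (i, j), the minimum total weight of any directed path from i to j (possibly empty when i = j).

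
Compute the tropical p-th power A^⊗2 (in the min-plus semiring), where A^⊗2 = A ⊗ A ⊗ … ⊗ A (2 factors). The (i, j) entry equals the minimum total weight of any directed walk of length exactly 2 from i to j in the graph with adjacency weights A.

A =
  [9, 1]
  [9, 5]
A^⊗2 =
  [10, 6]
  [14, 10]

Each entry (A^⊗2)_ij equals the minimum over all length-2 walks i = v_0 → v_1 → … → v_2 = j of Σ_t A[v_t][v_{t+1}]. For example, for (i, j) = (0, 1) we minimise over 2 possible intermediate vertex sequences; the minimum is 6, attained along the walk 0 → 1 → 1.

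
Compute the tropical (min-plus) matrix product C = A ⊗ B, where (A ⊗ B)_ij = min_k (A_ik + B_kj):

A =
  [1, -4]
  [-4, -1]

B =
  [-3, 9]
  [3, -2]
A ⊗ B =
  [-2, -6]
  [-7, -3]

Apply the min-plus product entry-by-entry:
  C[0][0] = min over k of (A[0][0] + B[0][0] = 1 + -3 = -2, A[0][1] + B[1][0] = -4 + 3 = -1) = -2 (attained at k = 0)
  C[0][1] = min over k of (A[0][0] + B[0][1] = 1 + 9 = 10, A[0][1] + B[1][1] = -4 + -2 = -6) = -6 (attained at k = 1)
  C[1][0] = min over k of (A[1][0] + B[0][0] = -4 + -3 = -7, A[1][1] + B[1][0] = -1 + 3 = 2) = -7 (attained at k = 0)
  C[1][1] = min over k of (A[1][0] + B[0][1] = -4 + 9 = 5, A[1][1] + B[1][1] = -1 + -2 = -3) = -3 (attained at k = 1)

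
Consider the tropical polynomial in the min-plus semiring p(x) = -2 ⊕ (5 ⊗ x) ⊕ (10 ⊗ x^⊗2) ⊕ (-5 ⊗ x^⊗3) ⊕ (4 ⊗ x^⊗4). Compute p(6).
p(6) = -2

A tropical monomial a ⊗ x^⊗i evaluates to a + i · x. Evaluating each term at x = 6:
  Term 0 contributes -2 + 0 · 6 = -2
  Term 1 contributes 5 + 1 · 6 = 11
  Term 2 contributes 10 + 2 · 6 = 22
  Term 3 contributes -5 + 3 · 6 = 13
  Term 4 contributes 4 + 4 · 6 = 28
p(6) = ⊕ of these = min[-2, 11, 22, 13, 28] = -2.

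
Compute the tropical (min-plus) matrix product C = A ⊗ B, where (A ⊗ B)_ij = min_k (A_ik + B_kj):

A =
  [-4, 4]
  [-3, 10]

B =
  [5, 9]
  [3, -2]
A ⊗ B =
  [1, 2]
  [2, 6]

Apply the min-plus product entry-by-entry:
  C[0][0] = min over k of (A[0][0] + B[0][0] = -4 + 5 = 1, A[0][1] + B[1][0] = 4 + 3 = 7) = 1 (attained at k = 0)
  C[0][1] = min over k of (A[0][0] + B[0][1] = -4 + 9 = 5, A[0][1] + B[1][1] = 4 + -2 = 2) = 2 (attained at k = 1)
  C[1][0] = min over k of (A[1][0] + B[0][0] = -3 + 5 = 2, A[1][1] + B[1][0] = 10 + 3 = 13) = 2 (attained at k = 0)
  C[1][1] = min over k of (A[1][0] + B[0][1] = -3 + 9 = 6, A[1][1] + B[1][1] = 10 + -2 = 8) = 6 (attained at k = 0)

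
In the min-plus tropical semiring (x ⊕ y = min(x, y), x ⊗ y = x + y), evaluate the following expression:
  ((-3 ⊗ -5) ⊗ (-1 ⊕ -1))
((-3 ⊗ -5) ⊗ (-1 ⊕ -1)) = -9

Expand innermost to outermost. Recall ⊕ takes the minimum of its arguments and ⊗ takes their sum. Working out the expression ((-3 ⊗ -5) ⊗ (-1 ⊕ -1)) gives -9.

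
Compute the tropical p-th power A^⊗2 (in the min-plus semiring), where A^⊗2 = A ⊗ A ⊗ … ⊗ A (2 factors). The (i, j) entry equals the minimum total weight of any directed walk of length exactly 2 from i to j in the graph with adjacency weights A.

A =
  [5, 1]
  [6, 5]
A^⊗2 =
  [7, 6]
  [11, 7]

Each entry (A^⊗2)_ij equals the minimum over all length-2 walks i = v_0 → v_1 → … → v_2 = j of Σ_t A[v_t][v_{t+1}]. For example, for (i, j) = (0, 1) we minimise over 2 possible intermediate vertex sequences; the minimum is 6, attained along the walk 0 → 0 → 1.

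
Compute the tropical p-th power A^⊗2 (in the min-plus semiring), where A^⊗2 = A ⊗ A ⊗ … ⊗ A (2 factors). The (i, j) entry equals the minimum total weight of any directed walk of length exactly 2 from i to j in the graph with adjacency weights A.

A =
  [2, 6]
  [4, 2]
A^⊗2 =
  [4, 8]
  [6, 4]

Each entry (A^⊗2)_ij equals the minimum over all length-2 walks i = v_0 → v_1 → … → v_2 = j of Σ_t A[v_t][v_{t+1}]. For example, for (i, j) = (0, 1) we minimise over 2 possible intermediate vertex sequences; the minimum is 8, attained along the walk 0 → 0 → 1.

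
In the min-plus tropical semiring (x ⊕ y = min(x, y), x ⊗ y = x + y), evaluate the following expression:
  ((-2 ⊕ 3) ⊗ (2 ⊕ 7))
((-2 ⊕ 3) ⊗ (2 ⊕ 7)) = 0

Expand innermost to outermost. Recall ⊕ takes the minimum of its arguments and ⊗ takes their sum. Working out the expression ((-2 ⊕ 3) ⊗ (2 ⊕ 7)) gives 0.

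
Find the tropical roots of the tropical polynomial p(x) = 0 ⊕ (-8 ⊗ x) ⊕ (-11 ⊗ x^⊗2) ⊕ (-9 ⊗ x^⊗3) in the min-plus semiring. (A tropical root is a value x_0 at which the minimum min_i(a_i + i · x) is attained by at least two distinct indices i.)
Roots: {-2, 3, 8}

Each tropical root is a break point of the lower envelope of the lines y = a_i + i · x (there are 4 lines, with slopes 0, 1, ..., 3). Only the lines that attain the minimum somewhere contribute to roots; other lines are dominated. Here the surviving (envelope) indices are i = 3, i = 2, i = 1, i = 0.
Intersections between consecutive envelope lines give the roots: for adjacent envelope indices i < j the intersection is x = (a_i − a_j) / (j − i). Reading off the sorted break points: {-2, 3, 8}.
Verification: at each break x_0, at least two indices attain the minimum of min_i(a_i + i · x_0).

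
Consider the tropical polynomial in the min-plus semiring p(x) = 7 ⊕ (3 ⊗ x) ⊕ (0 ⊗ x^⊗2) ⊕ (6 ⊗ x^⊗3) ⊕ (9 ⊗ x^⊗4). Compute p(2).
p(2) = 4

A tropical monomial a ⊗ x^⊗i evaluates to a + i · x. Evaluating each term at x = 2:
  Term 0 contributes 7 + 0 · 2 = 7
  Term 1 contributes 3 + 1 · 2 = 5
  Term 2 contributes 0 + 2 · 2 = 4
  Term 3 contributes 6 + 3 · 2 = 12
  Term 4 contributes 9 + 4 · 2 = 17
p(2) = ⊕ of these = min[7, 5, 4, 12, 17] = 4.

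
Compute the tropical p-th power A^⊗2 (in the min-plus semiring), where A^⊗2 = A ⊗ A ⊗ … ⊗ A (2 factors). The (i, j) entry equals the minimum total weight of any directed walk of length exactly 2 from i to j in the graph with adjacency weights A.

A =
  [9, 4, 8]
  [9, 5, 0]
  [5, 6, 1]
A^⊗2 =
  [13, 9, 4]
  [5, 6, 1]
  [6, 7, 2]

Each entry (A^⊗2)_ij equals the minimum over all length-2 walks i = v_0 → v_1 → … → v_2 = j of Σ_t A[v_t][v_{t+1}]. For example, for (i, j) = (0, 2) we minimise over 3 possible intermediate vertex sequences; the minimum is 4, attained along the walk 0 → 1 → 2.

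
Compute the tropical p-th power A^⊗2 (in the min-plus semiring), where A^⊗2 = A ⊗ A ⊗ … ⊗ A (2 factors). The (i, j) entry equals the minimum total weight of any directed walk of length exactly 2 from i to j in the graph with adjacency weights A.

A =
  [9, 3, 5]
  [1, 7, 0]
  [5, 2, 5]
A^⊗2 =
  [4, 7, 3]
  [5, 2, 5]
  [3, 7, 2]

Each entry (A^⊗2)_ij equals the minimum over all length-2 walks i = v_0 → v_1 → … → v_2 = j of Σ_t A[v_t][v_{t+1}]. For example, for (i, j) = (0, 2) we minimise over 3 possible intermediate vertex sequences; the minimum is 3, attained along the walk 0 → 1 → 2.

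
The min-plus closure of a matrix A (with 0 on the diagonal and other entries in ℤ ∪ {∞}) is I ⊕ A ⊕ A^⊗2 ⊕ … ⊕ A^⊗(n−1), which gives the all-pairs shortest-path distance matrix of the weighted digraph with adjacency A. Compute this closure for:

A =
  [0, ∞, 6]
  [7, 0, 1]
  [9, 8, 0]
Closure =
  [0, 14, 6]
  [7, 0, 1]
  [9, 8, 0]

This is the Floyd-Warshall all-pairs shortest-path computation. For each intermediate vertex k = 0, 1, …, 2, update dist[i][j] ← min(dist[i][j], dist[i][k] + dist[k][j]). The final matrix gives, for each (i, j), the minimum total weight of any directed path from i to j (possibly empty when i = j).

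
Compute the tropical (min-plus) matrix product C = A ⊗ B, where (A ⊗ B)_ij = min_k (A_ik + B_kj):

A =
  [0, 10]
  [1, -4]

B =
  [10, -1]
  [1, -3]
A ⊗ B =
  [10, -1]
  [-3, -7]

Apply the min-plus product entry-by-entry:
  C[0][0] = min over k of (A[0][0] + B[0][0] = 0 + 10 = 10, A[0][1] + B[1][0] = 10 + 1 = 11) = 10 (attained at k = 0)
  C[0][1] = min over k of (A[0][0] + B[0][1] = 0 + -1 = -1, A[0][1] + B[1][1] = 10 + -3 = 7) = -1 (attained at k = 0)
  C[1][0] = min over k of (A[1][0] + B[0][0] = 1 + 10 = 11, A[1][1] + B[1][0] = -4 + 1 = -3) = -3 (attained at k = 1)
  C[1][1] = min over k of (A[1][0] + B[0][1] = 1 + -1 = 0, A[1][1] + B[1][1] = -4 + -3 = -7) = -7 (attained at k = 1)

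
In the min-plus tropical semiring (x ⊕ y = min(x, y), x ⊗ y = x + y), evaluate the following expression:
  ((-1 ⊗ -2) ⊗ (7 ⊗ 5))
((-1 ⊗ -2) ⊗ (7 ⊗ 5)) = 9

Expand innermost to outermost. Recall ⊕ takes the minimum of its arguments and ⊗ takes their sum. Working out the expression ((-1 ⊗ -2) ⊗ (7 ⊗ 5)) gives 9.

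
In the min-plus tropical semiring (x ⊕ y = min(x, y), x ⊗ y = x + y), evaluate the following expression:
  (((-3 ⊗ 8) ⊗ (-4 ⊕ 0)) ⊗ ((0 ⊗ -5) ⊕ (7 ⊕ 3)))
(((-3 ⊗ 8) ⊗ (-4 ⊕ 0)) ⊗ ((0 ⊗ -5) ⊕ (7 ⊕ 3))) = -4

Expand innermost to outermost. Recall ⊕ takes the minimum of its arguments and ⊗ takes their sum. Working out the expression (((-3 ⊗ 8) ⊗ (-4 ⊕ 0)) ⊗ ((0 ⊗ -5) ⊕ (7 ⊕ 3))) gives -4.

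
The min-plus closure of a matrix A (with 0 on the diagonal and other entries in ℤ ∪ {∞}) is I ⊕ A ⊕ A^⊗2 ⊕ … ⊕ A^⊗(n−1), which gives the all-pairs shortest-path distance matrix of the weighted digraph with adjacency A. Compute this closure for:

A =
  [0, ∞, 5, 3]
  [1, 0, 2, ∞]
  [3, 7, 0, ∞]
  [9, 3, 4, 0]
Closure =
  [0, 6, 5, 3]
  [1, 0, 2, 4]
  [3, 7, 0, 6]
  [4, 3, 4, 0]

This is the Floyd-Warshall all-pairs shortest-path computation. For each intermediate vertex k = 0, 1, …, 3, update dist[i][j] ← min(dist[i][j], dist[i][k] + dist[k][j]). The final matrix gives, for each (i, j), the minimum total weight of any directed path from i to j (possibly empty when i = j).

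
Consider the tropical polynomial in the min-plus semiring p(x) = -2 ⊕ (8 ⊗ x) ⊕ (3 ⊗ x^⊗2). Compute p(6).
p(6) = -2

A tropical monomial a ⊗ x^⊗i evaluates to a + i · x. Evaluating each term at x = 6:
  Term 0 contributes -2 + 0 · 6 = -2
  Term 1 contributes 8 + 1 · 6 = 14
  Term 2 contributes 3 + 2 · 6 = 15
p(6) = ⊕ of these = min[-2, 14, 15] = -2.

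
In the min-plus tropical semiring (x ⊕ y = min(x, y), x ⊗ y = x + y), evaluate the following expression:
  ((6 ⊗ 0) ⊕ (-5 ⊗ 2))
((6 ⊗ 0) ⊕ (-5 ⊗ 2)) = -3

Expand innermost to outermost. Recall ⊕ takes the minimum of its arguments and ⊗ takes their sum. Working out the expression ((6 ⊗ 0) ⊕ (-5 ⊗ 2)) gives -3.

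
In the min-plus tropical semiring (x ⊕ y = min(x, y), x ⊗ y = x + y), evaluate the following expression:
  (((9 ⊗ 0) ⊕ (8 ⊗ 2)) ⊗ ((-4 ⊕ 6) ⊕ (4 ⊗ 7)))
(((9 ⊗ 0) ⊕ (8 ⊗ 2)) ⊗ ((-4 ⊕ 6) ⊕ (4 ⊗ 7))) = 5

Expand innermost to outermost. Recall ⊕ takes the minimum of its arguments and ⊗ takes their sum. Working out the expression (((9 ⊗ 0) ⊕ (8 ⊗ 2)) ⊗ ((-4 ⊕ 6) ⊕ (4 ⊗ 7))) gives 5.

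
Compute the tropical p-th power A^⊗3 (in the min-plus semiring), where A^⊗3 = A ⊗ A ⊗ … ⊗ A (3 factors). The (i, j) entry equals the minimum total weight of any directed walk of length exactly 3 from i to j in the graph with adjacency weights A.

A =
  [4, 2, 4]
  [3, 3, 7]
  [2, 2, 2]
A^⊗3 =
  [8, 7, 8]
  [8, 8, 9]
  [6, 6, 6]

Each entry (A^⊗3)_ij equals the minimum over all length-3 walks i = v_0 → v_1 → … → v_3 = j of Σ_t A[v_t][v_{t+1}]. For example, for (i, j) = (0, 2) we minimise over 9 possible intermediate vertex sequences; the minimum is 8, attained along the walk 0 → 2 → 2 → 2.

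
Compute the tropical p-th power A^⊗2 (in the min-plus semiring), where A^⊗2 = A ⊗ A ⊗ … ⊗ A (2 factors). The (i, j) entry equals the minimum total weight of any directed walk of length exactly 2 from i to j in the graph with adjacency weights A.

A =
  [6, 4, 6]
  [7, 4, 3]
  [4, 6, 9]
A^⊗2 =
  [10, 8, 7]
  [7, 8, 7]
  [10, 8, 9]

Each entry (A^⊗2)_ij equals the minimum over all length-2 walks i = v_0 → v_1 → … → v_2 = j of Σ_t A[v_t][v_{t+1}]. For example, for (i, j) = (0, 2) we minimise over 3 possible intermediate vertex sequences; the minimum is 7, attained along the walk 0 → 1 → 2.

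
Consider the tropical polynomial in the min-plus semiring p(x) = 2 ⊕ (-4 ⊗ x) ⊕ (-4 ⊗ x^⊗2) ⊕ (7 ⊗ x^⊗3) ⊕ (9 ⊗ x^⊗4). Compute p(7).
p(7) = 2

A tropical monomial a ⊗ x^⊗i evaluates to a + i · x. Evaluating each term at x = 7:
  Term 0 contributes 2 + 0 · 7 = 2
  Term 1 contributes -4 + 1 · 7 = 3
  Term 2 contributes -4 + 2 · 7 = 10
  Term 3 contributes 7 + 3 · 7 = 28
  Term 4 contributes 9 + 4 · 7 = 37
p(7) = ⊕ of these = min[2, 3, 10, 28, 37] = 2.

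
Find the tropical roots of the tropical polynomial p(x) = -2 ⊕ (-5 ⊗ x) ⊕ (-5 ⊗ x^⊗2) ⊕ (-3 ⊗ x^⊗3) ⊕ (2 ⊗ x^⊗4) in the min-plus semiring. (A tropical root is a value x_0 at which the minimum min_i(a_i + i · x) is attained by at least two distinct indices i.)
Roots: {-5, -2, 0, 3}

Each tropical root is a break point of the lower envelope of the lines y = a_i + i · x (there are 5 lines, with slopes 0, 1, ..., 4). Only the lines that attain the minimum somewhere contribute to roots; other lines are dominated. Here the surviving (envelope) indices are i = 4, i = 3, i = 2, i = 1, i = 0.
Intersections between consecutive envelope lines give the roots: for adjacent envelope indices i < j the intersection is x = (a_i − a_j) / (j − i). Reading off the sorted break points: {-5, -2, 0, 3}.
Verification: at each break x_0, at least two indices attain the minimum of min_i(a_i + i · x_0).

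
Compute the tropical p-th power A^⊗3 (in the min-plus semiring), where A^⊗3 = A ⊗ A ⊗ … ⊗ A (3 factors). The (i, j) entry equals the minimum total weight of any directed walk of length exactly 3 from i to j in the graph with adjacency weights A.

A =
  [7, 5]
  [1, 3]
A^⊗3 =
  [9, 11]
  [7, 9]

Each entry (A^⊗3)_ij equals the minimum over all length-3 walks i = v_0 → v_1 → … → v_3 = j of Σ_t A[v_t][v_{t+1}]. For example, for (i, j) = (0, 1) we minimise over 4 possible intermediate vertex sequences; the minimum is 11, attained along the walk 0 → 1 → 0 → 1.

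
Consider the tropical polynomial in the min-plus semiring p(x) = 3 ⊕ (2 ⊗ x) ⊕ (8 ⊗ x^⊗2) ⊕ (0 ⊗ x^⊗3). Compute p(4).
p(4) = 3

A tropical monomial a ⊗ x^⊗i evaluates to a + i · x. Evaluating each term at x = 4:
  Term 0 contributes 3 + 0 · 4 = 3
  Term 1 contributes 2 + 1 · 4 = 6
  Term 2 contributes 8 + 2 · 4 = 16
  Term 3 contributes 0 + 3 · 4 = 12
p(4) = ⊕ of these = min[3, 6, 16, 12] = 3.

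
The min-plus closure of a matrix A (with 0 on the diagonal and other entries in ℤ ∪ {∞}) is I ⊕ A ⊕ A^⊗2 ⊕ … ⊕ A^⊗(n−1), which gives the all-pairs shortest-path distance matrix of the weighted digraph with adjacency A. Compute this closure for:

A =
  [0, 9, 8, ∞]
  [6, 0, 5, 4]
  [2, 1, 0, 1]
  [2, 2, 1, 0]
Closure =
  [0, 9, 8, 9]
  [6, 0, 5, 4]
  [2, 1, 0, 1]
  [2, 2, 1, 0]

This is the Floyd-Warshall all-pairs shortest-path computation. For each intermediate vertex k = 0, 1, …, 3, update dist[i][j] ← min(dist[i][j], dist[i][k] + dist[k][j]). The final matrix gives, for each (i, j), the minimum total weight of any directed path from i to j (possibly empty when i = j).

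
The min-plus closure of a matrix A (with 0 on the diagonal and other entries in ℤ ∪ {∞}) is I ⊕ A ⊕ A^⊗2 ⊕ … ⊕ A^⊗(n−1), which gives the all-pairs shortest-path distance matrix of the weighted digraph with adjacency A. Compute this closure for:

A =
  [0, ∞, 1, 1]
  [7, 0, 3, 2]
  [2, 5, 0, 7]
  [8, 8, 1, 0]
Closure =
  [0, 6, 1, 1]
  [5, 0, 3, 2]
  [2, 5, 0, 3]
  [3, 6, 1, 0]

This is the Floyd-Warshall all-pairs shortest-path computation. For each intermediate vertex k = 0, 1, …, 3, update dist[i][j] ← min(dist[i][j], dist[i][k] + dist[k][j]). The final matrix gives, for each (i, j), the minimum total weight of any directed path from i to j (possibly empty when i = j).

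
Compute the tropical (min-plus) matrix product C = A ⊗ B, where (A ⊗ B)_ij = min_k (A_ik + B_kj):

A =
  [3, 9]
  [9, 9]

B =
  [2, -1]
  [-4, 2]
A ⊗ B =
  [5, 2]
  [5, 8]

Apply the min-plus product entry-by-entry:
  C[0][0] = min over k of (A[0][0] + B[0][0] = 3 + 2 = 5, A[0][1] + B[1][0] = 9 + -4 = 5) = 5 (attained at k = 0)
  C[0][1] = min over k of (A[0][0] + B[0][1] = 3 + -1 = 2, A[0][1] + B[1][1] = 9 + 2 = 11) = 2 (attained at k = 0)
  C[1][0] = min over k of (A[1][0] + B[0][0] = 9 + 2 = 11, A[1][1] + B[1][0] = 9 + -4 = 5) = 5 (attained at k = 1)
  C[1][1] = min over k of (A[1][0] + B[0][1] = 9 + -1 = 8, A[1][1] + B[1][1] = 9 + 2 = 11) = 8 (attained at k = 0)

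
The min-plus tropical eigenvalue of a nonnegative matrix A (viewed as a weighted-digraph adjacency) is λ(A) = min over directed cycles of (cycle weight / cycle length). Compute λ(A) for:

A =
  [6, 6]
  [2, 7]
λ(A) = 4

Enumerate directed cycles and compute their means (weight / length). Sample:
  cycle 0 → 0: weight = 6, length = 1, mean = 6/1 ≈ 6.000
  cycle 1 → 1: weight = 7, length = 1, mean = 7/1 ≈ 7.000
  cycle 0 → 1 → 0: weight = 8, length = 2, mean = 8/2 ≈ 4.000
  cycle 1 → 0 → 1: weight = 8, length = 2, mean = 8/2 ≈ 4.000
Minimum mean = 4.000, attained e.g. along the cycle 0 → 1 → 0 with weight 8 and length 2. So λ(A) = 8/2 = 4.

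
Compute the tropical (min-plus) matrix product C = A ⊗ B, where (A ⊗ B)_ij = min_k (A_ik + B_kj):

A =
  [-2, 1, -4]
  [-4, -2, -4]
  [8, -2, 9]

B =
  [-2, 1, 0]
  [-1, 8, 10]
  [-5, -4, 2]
A ⊗ B =
  [-9, -8, -2]
  [-9, -8, -4]
  [-3, 5, 8]

Apply the min-plus product entry-by-entry:
  C[0][0] = min over k of (A[0][0] + B[0][0] = -2 + -2 = -4, A[0][1] + B[1][0] = 1 + -1 = 0, A[0][2] + B[2][0] = -4 + -5 = -9) = -9 (attained at k = 2)
  C[0][1] = min over k of (A[0][0] + B[0][1] = -2 + 1 = -1, A[0][1] + B[1][1] = 1 + 8 = 9, A[0][2] + B[2][1] = -4 + -4 = -8) = -8 (attained at k = 2)
  C[0][2] = min over k of (A[0][0] + B[0][2] = -2 + 0 = -2, A[0][1] + B[1][2] = 1 + 10 = 11, A[0][2] + B[2][2] = -4 + 2 = -2) = -2 (attained at k = 0)
  C[1][0] = min over k of (A[1][0] + B[0][0] = -4 + -2 = -6, A[1][1] + B[1][0] = -2 + -1 = -3, A[1][2] + B[2][0] = -4 + -5 = -9) = -9 (attained at k = 2)
  C[1][1] = min over k of (A[1][0] + B[0][1] = -4 + 1 = -3, A[1][1] + B[1][1] = -2 + 8 = 6, A[1][2] + B[2][1] = -4 + -4 = -8) = -8 (attained at k = 2)
  C[1][2] = min over k of (A[1][0] + B[0][2] = -4 + 0 = -4, A[1][1] + B[1][2] = -2 + 10 = 8, A[1][2] + B[2][2] = -4 + 2 = -2) = -4 (attained at k = 0)
  C[2][0] = min over k of (A[2][0] + B[0][0] = 8 + -2 = 6, A[2][1] + B[1][0] = -2 + -1 = -3, A[2][2] + B[2][0] = 9 + -5 = 4) = -3 (attained at k = 1)
  C[2][1] = min over k of (A[2][0] + B[0][1] = 8 + 1 = 9, A[2][1] + B[1][1] = -2 + 8 = 6, A[2][2] + B[2][1] = 9 + -4 = 5) = 5 (attained at k = 2)
  C[2][2] = min over k of (A[2][0] + B[0][2] = 8 + 0 = 8, A[2][1] + B[1][2] = -2 + 10 = 8, A[2][2] + B[2][2] = 9 + 2 = 11) = 8 (attained at k = 0)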